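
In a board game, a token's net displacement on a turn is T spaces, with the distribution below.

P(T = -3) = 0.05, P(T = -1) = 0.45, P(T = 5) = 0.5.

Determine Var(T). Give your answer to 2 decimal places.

9.79

E[T] = (-3)(0.05) + (-1)(0.45) + (5)(0.5) = 1.9
E[T²] = (-3)²(0.05) + (-1)²(0.45) + (5)²(0.5) = 13.4
Var(T) = E[T²] − (E[T])² = 13.4 − (1.9)² = 9.79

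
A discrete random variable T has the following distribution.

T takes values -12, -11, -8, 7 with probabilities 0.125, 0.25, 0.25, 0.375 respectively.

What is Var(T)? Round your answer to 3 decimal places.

69.484

E[T] = (-12)(0.125) + (-11)(0.25) + (-8)(0.25) + (7)(0.375) = -3.625
E[T²] = (-12)²(0.125) + (-11)²(0.25) + (-8)²(0.25) + (7)²(0.375) = 82.625
Var(T) = E[T²] − (E[T])² = 82.625 − (-3.625)² = 69.484375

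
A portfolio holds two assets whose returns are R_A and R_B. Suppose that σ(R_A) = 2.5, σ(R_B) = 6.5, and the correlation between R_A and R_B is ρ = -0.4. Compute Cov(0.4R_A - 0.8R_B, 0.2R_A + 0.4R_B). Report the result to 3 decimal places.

V(R_A) = (2.5)² = 6.25;  V(R_B) = (6.5)² = 42.25
Cov(R_A,R_B) = ρ·σ(R_A)·σ(R_B) = -0.4·2.5·6.5 = -6.5
Cov(0.4R_A - 0.8R_B, 0.2R_A + 0.4R_B) = (0.4)(0.2)V(R_A) + (-0.8)(0.4)V(R_B) + [(0.4)(0.4) + (-0.8)(0.2)]Cov(R_A,R_B)
= 0.08·6.25 + -0.32·42.25 + 0·-6.5 = -13.02

-13.020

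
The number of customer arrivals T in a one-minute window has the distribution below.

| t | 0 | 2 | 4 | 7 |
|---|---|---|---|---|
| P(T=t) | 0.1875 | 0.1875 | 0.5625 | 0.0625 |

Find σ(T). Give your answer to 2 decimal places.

E[T] = (0)(0.1875) + (2)(0.1875) + (4)(0.5625) + (7)(0.0625) = 3.0625
E[T²] = (0)²(0.1875) + (2)²(0.1875) + (4)²(0.5625) + (7)²(0.0625) = 12.8125
var(T) = E[T²] − (E[T])² = 12.8125 − (3.0625)² = 3.43359375
σ(T) = √3.43359375 ≈ 1.85

1.85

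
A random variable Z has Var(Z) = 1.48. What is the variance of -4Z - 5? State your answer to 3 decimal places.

Var(-4Z - 5) = (-4)²·Var(Z) = 16·1.48 = 23.68

23.680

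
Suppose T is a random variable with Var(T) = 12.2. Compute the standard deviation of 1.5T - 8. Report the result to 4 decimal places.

Var(1.5T - 8) = (1.5)²·12.2 = 27.45
SD(1.5T - 8) = √27.45 ≈ 5.2393

5.2393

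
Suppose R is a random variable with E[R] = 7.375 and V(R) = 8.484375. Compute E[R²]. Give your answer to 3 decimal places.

62.875

E[R²] = V(R) + (E[R])² = 8.484375 + (7.375)² = 62.875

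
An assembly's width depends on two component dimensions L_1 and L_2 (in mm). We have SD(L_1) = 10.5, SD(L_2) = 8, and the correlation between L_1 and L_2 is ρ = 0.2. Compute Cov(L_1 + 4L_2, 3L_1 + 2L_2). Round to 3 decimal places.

1077.950

var(L_1) = (10.5)² = 110.25;  var(L_2) = (8)² = 64
Cov(L_1,L_2) = ρ·SD(L_1)·SD(L_2) = 0.2·10.5·8 = 16.8
Cov(L_1 + 4L_2, 3L_1 + 2L_2) = (1)(3)var(L_1) + (4)(2)var(L_2) + [(1)(2) + (4)(3)]Cov(L_1,L_2)
= 3·110.25 + 8·64 + 14·16.8 = 1077.95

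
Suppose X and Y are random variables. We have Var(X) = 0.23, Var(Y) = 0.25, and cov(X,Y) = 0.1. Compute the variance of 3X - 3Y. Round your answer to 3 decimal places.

Var(3X - 3Y) = (3)²·Var(X) + (-3)²·Var(Y) + 2·(3)·(-3)·cov(X,Y)
= 9·0.23 + 9·0.25 + -18·0.1 = 2.52

2.520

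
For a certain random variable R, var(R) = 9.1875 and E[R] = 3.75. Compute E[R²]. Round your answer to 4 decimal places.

E[R²] = var(R) + (E[R])² = 9.1875 + (3.75)² = 23.25

23.2500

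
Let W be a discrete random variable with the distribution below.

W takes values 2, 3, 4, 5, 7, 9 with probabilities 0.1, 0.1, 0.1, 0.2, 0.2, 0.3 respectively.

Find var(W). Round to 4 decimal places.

6.0000

E[W] = (2)(0.1) + (3)(0.1) + (4)(0.1) + (5)(0.2) + (7)(0.2) + (9)(0.3) = 6
E[W²] = (2)²(0.1) + (3)²(0.1) + (4)²(0.1) + (5)²(0.2) + (7)²(0.2) + (9)²(0.3) = 42
var(W) = E[W²] − (E[W])² = 42 − (6)² = 6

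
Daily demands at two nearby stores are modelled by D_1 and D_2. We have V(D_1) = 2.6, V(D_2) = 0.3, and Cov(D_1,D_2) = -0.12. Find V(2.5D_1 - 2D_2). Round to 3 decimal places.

V(2.5D_1 - 2D_2) = (2.5)²·V(D_1) + (-2)²·V(D_2) + 2·(2.5)·(-2)·Cov(D_1,D_2)
= 6.25·2.6 + 4·0.3 + -10·-0.12 = 18.65

18.650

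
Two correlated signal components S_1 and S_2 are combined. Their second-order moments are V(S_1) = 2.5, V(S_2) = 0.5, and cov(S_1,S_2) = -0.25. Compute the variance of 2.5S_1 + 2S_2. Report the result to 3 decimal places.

15.125

V(2.5S_1 + 2S_2) = (2.5)²·V(S_1) + (2)²·V(S_2) + 2·(2.5)·(2)·cov(S_1,S_2)
= 6.25·2.5 + 4·0.5 + 10·-0.25 = 15.125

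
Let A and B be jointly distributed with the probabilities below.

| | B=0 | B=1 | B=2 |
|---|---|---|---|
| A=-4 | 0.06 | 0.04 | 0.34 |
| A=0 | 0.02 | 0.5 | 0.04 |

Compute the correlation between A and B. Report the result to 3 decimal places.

-0.490

E[A] = -1.76,  E[B] = 1.3
E[AB] = -2.88
Cov(A,B) = E[AB] − E[A]E[B] = -2.88 − (-1.76)(1.3) = -0.592
Var(A) = 3.9424,  Var(B) = 0.37
ρ = -0.592 / √(3.9424·0.37) ≈ -0.490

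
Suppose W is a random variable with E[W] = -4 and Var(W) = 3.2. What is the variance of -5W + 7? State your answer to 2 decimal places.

Var(-5W + 7) = (-5)²·Var(W) = 25·3.2 = 80

80.00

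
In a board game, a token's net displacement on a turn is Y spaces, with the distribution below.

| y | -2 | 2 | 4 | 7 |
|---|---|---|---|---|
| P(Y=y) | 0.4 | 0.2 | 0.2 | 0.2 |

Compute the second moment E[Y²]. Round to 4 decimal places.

15.4000

E[Y²] = (-2)²(0.4) + (2)²(0.2) + (4)²(0.2) + (7)²(0.2) = 15.4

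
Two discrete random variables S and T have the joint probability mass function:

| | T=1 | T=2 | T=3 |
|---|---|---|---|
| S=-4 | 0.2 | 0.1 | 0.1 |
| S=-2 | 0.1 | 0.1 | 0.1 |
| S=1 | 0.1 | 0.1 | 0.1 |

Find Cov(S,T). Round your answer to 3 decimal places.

0.210

E[S] = -1.9,  E[T] = 1.9
E[ST] = -3.4
Cov(S,T) = E[ST] − E[S]E[T] = -3.4 − (-1.9)(1.9) = 0.21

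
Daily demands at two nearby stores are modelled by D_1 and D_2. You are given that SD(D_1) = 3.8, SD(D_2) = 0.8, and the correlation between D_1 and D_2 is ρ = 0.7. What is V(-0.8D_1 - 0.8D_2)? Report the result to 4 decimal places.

V(D_1) = (3.8)² = 14.44;  V(D_2) = (0.8)² = 0.64
cov(D_1,D_2) = ρ·SD(D_1)·SD(D_2) = 0.7·3.8·0.8 = 2.128
V(-0.8D_1 - 0.8D_2) = (-0.8)²·V(D_1) + (-0.8)²·V(D_2) + 2·(-0.8)·(-0.8)·cov(D_1,D_2)
= 0.64·14.44 + 0.64·0.64 + 1.28·2.128 = 12.37504

12.3750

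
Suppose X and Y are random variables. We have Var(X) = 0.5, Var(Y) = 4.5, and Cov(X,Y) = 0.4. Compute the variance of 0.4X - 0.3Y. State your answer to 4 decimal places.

0.3890

Var(0.4X - 0.3Y) = (0.4)²·Var(X) + (-0.3)²·Var(Y) + 2·(0.4)·(-0.3)·Cov(X,Y)
= 0.16·0.5 + 0.09·4.5 + -0.24·0.4 = 0.389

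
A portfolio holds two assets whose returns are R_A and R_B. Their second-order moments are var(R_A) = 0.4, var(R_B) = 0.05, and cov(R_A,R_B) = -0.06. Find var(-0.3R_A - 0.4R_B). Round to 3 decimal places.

0.030

var(-0.3R_A - 0.4R_B) = (-0.3)²·var(R_A) + (-0.4)²·var(R_B) + 2·(-0.3)·(-0.4)·cov(R_A,R_B)
= 0.09·0.4 + 0.16·0.05 + 0.24·-0.06 = 0.0296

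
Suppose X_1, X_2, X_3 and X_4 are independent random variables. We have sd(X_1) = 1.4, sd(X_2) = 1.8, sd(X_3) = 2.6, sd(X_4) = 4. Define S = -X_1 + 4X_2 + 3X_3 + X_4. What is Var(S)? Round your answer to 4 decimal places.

Var(X_1) = 1.96, Var(X_2) = 3.24, Var(X_3) = 6.76, Var(X_4) = 16
By independence, Var(S) = (-1)²Var(X_1) + (4)²Var(X_2) + (3)²Var(X_3) + (1)²Var(X_4)
= (-1)²·1.96 + (4)²·3.24 + (3)²·6.76 + (1)²·16 = 130.64

130.6400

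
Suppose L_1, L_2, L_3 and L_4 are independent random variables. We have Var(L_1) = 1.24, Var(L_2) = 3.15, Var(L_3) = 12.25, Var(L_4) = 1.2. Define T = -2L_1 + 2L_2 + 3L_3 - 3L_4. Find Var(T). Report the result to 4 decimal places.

138.6100

By independence, Var(T) = (-2)²Var(L_1) + (2)²Var(L_2) + (3)²Var(L_3) + (-3)²Var(L_4)
= (-2)²·1.24 + (2)²·3.15 + (3)²·12.25 + (-3)²·1.2 = 138.61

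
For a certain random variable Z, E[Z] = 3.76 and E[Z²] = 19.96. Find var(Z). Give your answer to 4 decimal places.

var(Z) = 19.96 − (3.76)² = 5.8224

5.8224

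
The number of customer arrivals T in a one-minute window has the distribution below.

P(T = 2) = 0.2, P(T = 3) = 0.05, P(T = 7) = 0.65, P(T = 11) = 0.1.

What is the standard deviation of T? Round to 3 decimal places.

2.600

E[T] = (2)(0.2) + (3)(0.05) + (7)(0.65) + (11)(0.1) = 6.2
E[T²] = (2)²(0.2) + (3)²(0.05) + (7)²(0.65) + (11)²(0.1) = 45.2
V(T) = E[T²] − (E[T])² = 45.2 − (6.2)² = 6.76
SD(T) = √6.76 ≈ 2.600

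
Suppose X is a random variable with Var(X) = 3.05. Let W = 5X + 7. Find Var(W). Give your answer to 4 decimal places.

Var(5X + 7) = (5)²·Var(X) = 25·3.05 = 76.25

76.2500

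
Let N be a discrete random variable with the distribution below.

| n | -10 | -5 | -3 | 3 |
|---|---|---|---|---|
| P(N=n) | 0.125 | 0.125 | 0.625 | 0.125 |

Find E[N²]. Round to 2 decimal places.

22.38

E[N²] = (-10)²(0.125) + (-5)²(0.125) + (-3)²(0.625) + (3)²(0.125) = 22.375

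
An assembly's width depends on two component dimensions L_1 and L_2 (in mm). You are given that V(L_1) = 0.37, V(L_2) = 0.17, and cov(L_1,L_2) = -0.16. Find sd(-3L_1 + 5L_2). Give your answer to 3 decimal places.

3.519

V(-3L_1 + 5L_2) = (-3)²·V(L_1) + (5)²·V(L_2) + 2·(-3)·(5)·cov(L_1,L_2)
= 9·0.37 + 25·0.17 + -30·-0.16 = 12.38
sd(-3L_1 + 5L_2) = √12.38 ≈ 3.519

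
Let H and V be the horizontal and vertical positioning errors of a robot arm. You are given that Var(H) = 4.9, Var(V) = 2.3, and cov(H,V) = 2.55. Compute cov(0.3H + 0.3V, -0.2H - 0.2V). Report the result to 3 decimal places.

cov(0.3H + 0.3V, -0.2H - 0.2V) = (0.3)(-0.2)Var(H) + (0.3)(-0.2)Var(V) + [(0.3)(-0.2) + (0.3)(-0.2)]cov(H,V)
= -0.06·4.9 + -0.06·2.3 + -0.12·2.55 = -0.738

-0.738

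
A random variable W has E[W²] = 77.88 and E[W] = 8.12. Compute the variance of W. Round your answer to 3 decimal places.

Var(W) = 77.88 − (8.12)² = 11.9456

11.946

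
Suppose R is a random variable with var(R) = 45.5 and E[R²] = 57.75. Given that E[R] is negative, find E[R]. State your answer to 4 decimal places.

-3.5000

(E[R])² = E[R²] − var(R) = 57.75 − 45.5 = 12.25
E[R] = −√12.25 = -3.5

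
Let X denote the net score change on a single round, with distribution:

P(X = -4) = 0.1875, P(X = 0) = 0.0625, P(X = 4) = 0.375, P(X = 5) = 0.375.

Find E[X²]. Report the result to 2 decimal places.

E[X²] = (-4)²(0.1875) + (0)²(0.0625) + (4)²(0.375) + (5)²(0.375) = 18.375

18.38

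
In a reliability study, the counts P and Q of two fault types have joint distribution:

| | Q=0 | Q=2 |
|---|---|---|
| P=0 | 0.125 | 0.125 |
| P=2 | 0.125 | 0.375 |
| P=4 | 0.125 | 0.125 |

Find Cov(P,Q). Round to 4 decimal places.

E[P] = 2,  E[Q] = 1.25
E[PQ] = 2.5
Cov(P,Q) = E[PQ] − E[P]E[Q] = 2.5 − (2)(1.25) = 0

0.0000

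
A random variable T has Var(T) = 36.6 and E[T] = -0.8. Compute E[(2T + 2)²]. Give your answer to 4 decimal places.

146.5600

E[2T + 2] = 2·-0.8 + 2 = 0.4
Var(2T + 2) = (2)²·36.6 = 146.4
E[(2T + 2)²] = Var((2T + 2)) + (E[(2T + 2)])² = 146.4 + (0.4)² = 146.56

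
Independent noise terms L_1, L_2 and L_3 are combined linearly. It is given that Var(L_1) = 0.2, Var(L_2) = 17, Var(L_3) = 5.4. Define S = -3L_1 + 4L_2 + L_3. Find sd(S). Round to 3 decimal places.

By independence, Var(S) = (-3)²Var(L_1) + (4)²Var(L_2) + (1)²Var(L_3)
= (-3)²·0.2 + (4)²·17 + (1)²·5.4 = 279.2
sd(S) = √279.2 ≈ 16.709

16.709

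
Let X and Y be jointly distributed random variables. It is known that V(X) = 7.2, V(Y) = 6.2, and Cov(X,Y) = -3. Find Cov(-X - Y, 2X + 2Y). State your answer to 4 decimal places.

Cov(-X - Y, 2X + 2Y) = (-1)(2)V(X) + (-1)(2)V(Y) + [(-1)(2) + (-1)(2)]Cov(X,Y)
= -2·7.2 + -2·6.2 + -4·-3 = -14.8

-14.8000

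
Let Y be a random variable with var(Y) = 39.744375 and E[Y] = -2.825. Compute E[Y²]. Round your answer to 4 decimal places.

E[Y²] = var(Y) + (E[Y])² = 39.744375 + (-2.825)² = 47.725

47.7250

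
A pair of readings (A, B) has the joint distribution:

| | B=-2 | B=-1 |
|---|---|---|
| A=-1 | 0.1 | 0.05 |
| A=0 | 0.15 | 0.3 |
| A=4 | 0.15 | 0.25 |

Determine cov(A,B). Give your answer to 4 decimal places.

E[A] = 1.45,  E[B] = -1.4
E[AB] = -1.95
cov(A,B) = E[AB] − E[A]E[B] = -1.95 − (1.45)(-1.4) = 0.08

0.0800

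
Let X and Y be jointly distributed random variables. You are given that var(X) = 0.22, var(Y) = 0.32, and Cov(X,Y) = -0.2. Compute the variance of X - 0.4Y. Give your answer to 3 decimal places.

0.431

var(X - 0.4Y) = (1)²·var(X) + (-0.4)²·var(Y) + 2·(1)·(-0.4)·Cov(X,Y)
= 1·0.22 + 0.16·0.32 + -0.8·-0.2 = 0.4312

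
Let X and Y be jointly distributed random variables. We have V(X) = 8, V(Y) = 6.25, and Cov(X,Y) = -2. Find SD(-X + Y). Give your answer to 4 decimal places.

V(-X + Y) = (-1)²·V(X) + (1)²·V(Y) + 2·(-1)·(1)·Cov(X,Y)
= 1·8 + 1·6.25 + -2·-2 = 18.25
SD(-X + Y) = √18.25 ≈ 4.2720

4.2720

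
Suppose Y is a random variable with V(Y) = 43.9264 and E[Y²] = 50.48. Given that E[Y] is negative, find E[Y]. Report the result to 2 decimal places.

(E[Y])² = E[Y²] − V(Y) = 50.48 − 43.9264 = 6.5536
E[Y] = −√6.5536 = -2.56

-2.56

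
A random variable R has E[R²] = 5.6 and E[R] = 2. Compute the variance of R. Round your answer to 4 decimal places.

Var(R) = 5.6 − (2)² = 1.6

1.6000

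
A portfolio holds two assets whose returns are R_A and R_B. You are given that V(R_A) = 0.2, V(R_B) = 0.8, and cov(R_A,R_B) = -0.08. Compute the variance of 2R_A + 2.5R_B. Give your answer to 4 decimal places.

5.0000

V(2R_A + 2.5R_B) = (2)²·V(R_A) + (2.5)²·V(R_B) + 2·(2)·(2.5)·cov(R_A,R_B)
= 4·0.2 + 6.25·0.8 + 10·-0.08 = 5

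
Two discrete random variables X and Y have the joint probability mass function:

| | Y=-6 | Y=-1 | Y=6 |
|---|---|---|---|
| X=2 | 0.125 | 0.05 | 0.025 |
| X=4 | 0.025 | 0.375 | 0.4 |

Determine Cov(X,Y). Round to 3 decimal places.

E[X] = 3.6,  E[Y] = 1.225
E[XY] = 6.2
Cov(X,Y) = E[XY] − E[X]E[Y] = 6.2 − (3.6)(1.225) = 1.79

1.790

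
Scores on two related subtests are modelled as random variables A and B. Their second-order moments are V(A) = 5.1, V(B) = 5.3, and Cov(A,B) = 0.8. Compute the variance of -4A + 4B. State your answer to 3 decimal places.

V(-4A + 4B) = (-4)²·V(A) + (4)²·V(B) + 2·(-4)·(4)·Cov(A,B)
= 16·5.1 + 16·5.3 + -32·0.8 = 140.8

140.800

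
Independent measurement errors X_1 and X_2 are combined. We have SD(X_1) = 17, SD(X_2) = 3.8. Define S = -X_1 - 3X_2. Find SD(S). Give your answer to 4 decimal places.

Var(X_1) = 289, Var(X_2) = 14.44
By independence, Var(S) = (-1)²Var(X_1) + (-3)²Var(X_2)
= (-1)²·289 + (-3)²·14.44 = 418.96
SD(S) = √418.96 ≈ 20.4685

20.4685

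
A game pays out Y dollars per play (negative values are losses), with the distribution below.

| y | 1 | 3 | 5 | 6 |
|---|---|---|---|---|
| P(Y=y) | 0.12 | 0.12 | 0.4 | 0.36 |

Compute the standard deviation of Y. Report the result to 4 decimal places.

1.6219

E[Y] = (1)(0.12) + (3)(0.12) + (5)(0.4) + (6)(0.36) = 4.64
E[Y²] = (1)²(0.12) + (3)²(0.12) + (5)²(0.4) + (6)²(0.36) = 24.16
Var(Y) = E[Y²] − (E[Y])² = 24.16 − (4.64)² = 2.6304
SD(Y) = √2.6304 ≈ 1.6219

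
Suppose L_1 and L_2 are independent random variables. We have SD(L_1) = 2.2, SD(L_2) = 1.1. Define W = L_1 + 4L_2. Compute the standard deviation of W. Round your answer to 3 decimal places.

4.919

var(L_1) = 4.84, var(L_2) = 1.21
By independence, var(W) = (1)²var(L_1) + (4)²var(L_2)
= (1)²·4.84 + (4)²·1.21 = 24.2
SD(W) = √24.2 ≈ 4.919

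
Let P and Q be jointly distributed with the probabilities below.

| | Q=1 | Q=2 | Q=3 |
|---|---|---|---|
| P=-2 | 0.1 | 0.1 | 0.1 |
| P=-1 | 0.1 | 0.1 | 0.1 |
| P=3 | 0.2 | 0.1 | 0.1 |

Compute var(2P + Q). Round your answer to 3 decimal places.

19.650

E[P] = 0.3,  E[Q] = 1.9,  E[PQ] = 0.3
var(P) = 5.1 − (0.3)² = 5.01;  var(Q) = 4.3 − (1.9)² = 0.69
Cov(P,Q) = 0.3 − (0.3)(1.9) = -0.27
var(2P + Q) = (2)²·5.01 + (1)²·0.69 + 2·(2)·(1)·-0.27 = 19.65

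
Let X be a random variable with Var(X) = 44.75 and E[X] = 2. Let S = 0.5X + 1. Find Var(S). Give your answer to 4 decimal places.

11.1875

Var(0.5X + 1) = (0.5)²·Var(X) = 0.25·44.75 = 11.1875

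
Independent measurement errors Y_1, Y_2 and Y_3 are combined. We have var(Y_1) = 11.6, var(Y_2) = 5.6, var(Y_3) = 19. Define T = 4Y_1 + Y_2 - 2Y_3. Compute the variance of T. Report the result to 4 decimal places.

By independence, var(T) = (4)²var(Y_1) + (1)²var(Y_2) + (-2)²var(Y_3)
= (4)²·11.6 + (1)²·5.6 + (-2)²·19 = 267.2

267.2000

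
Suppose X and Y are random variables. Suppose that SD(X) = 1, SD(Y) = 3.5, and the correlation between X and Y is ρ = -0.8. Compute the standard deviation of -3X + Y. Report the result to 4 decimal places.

6.1685

Var(X) = (1)² = 1;  Var(Y) = (3.5)² = 12.25
cov(X,Y) = ρ·SD(X)·SD(Y) = -0.8·1·3.5 = -2.8
Var(-3X + Y) = (-3)²·Var(X) + (1)²·Var(Y) + 2·(-3)·(1)·cov(X,Y)
= 9·1 + 1·12.25 + -6·-2.8 = 38.05
SD(-3X + Y) = √38.05 ≈ 6.1685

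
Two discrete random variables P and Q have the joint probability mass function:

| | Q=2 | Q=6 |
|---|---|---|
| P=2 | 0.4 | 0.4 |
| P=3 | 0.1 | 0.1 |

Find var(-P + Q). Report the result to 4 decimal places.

4.1600

E[P] = 2.2,  E[Q] = 4,  E[PQ] = 8.8
var(P) = 5 − (2.2)² = 0.16;  var(Q) = 20 − (4)² = 4
Cov(P,Q) = 8.8 − (2.2)(4) = 0
var(-P + Q) = (-1)²·0.16 + (1)²·4 + 2·(-1)·(1)·0 = 4.16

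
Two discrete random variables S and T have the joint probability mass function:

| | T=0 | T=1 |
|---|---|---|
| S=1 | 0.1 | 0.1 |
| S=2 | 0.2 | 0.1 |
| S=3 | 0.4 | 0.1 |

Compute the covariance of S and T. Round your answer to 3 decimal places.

-0.090

E[S] = 2.3,  E[T] = 0.3
E[ST] = 0.6
cov(S,T) = E[ST] − E[S]E[T] = 0.6 − (2.3)(0.3) = -0.09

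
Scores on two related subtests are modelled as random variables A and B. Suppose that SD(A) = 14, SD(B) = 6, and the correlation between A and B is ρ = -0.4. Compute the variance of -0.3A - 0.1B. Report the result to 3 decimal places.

15.984

Var(A) = (14)² = 196;  Var(B) = (6)² = 36
cov(A,B) = ρ·SD(A)·SD(B) = -0.4·14·6 = -33.6
Var(-0.3A - 0.1B) = (-0.3)²·Var(A) + (-0.1)²·Var(B) + 2·(-0.3)·(-0.1)·cov(A,B)
= 0.09·196 + 0.01·36 + 0.06·-33.6 = 15.984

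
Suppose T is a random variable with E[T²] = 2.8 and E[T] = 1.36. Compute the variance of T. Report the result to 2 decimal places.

0.95

Var(T) = 2.8 − (1.36)² = 0.9504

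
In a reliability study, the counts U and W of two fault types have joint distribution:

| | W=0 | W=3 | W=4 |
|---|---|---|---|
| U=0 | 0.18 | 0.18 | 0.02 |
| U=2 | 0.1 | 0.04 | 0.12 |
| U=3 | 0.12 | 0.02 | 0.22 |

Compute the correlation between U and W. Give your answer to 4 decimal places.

E[U] = 1.6,  E[W] = 2.16
E[UW] = 4.02
Cov(U,W) = E[UW] − E[U]E[W] = 4.02 − (1.6)(2.16) = 0.564
var(U) = 1.72,  var(W) = 3.2544
ρ = 0.564 / √(1.72·3.2544) ≈ 0.2384

0.2384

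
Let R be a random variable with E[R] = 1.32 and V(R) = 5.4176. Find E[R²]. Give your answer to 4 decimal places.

7.1600

E[R²] = V(R) + (E[R])² = 5.4176 + (1.32)² = 7.16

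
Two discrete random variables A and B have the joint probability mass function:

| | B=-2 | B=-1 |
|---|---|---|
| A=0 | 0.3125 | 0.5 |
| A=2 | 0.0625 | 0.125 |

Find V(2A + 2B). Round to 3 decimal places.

E[A] = 0.375,  E[B] = -1.375,  E[AB] = -0.5
V(A) = 0.75 − (0.375)² = 0.609375;  V(B) = 2.125 − (-1.375)² = 0.234375
Cov(A,B) = -0.5 − (0.375)(-1.375) = 0.015625
V(2A + 2B) = (2)²·0.609375 + (2)²·0.234375 + 2·(2)·(2)·0.015625 = 3.5

3.500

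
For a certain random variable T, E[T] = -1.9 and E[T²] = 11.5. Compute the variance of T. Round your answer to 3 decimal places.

Var(T) = 11.5 − (-1.9)² = 7.89

7.890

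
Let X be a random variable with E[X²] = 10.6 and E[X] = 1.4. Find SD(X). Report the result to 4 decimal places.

Var(X) = 10.6 − (1.4)² = 8.64
SD(X) = √8.64 ≈ 2.9394

2.9394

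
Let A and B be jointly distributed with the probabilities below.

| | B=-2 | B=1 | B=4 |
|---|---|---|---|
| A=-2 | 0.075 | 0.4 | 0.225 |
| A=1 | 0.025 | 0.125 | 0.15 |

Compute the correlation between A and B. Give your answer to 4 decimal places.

0.1468

E[A] = -1.1,  E[B] = 1.825
E[AB] = -1.625
cov(A,B) = E[AB] − E[A]E[B] = -1.625 − (-1.1)(1.825) = 0.3825
V(A) = 1.89,  V(B) = 3.594375
ρ = 0.3825 / √(1.89·3.594375) ≈ 0.1468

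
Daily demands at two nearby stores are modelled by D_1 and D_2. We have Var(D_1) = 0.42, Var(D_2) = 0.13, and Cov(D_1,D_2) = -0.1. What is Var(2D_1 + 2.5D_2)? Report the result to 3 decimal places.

1.493

Var(2D_1 + 2.5D_2) = (2)²·Var(D_1) + (2.5)²·Var(D_2) + 2·(2)·(2.5)·Cov(D_1,D_2)
= 4·0.42 + 6.25·0.13 + 10·-0.1 = 1.4925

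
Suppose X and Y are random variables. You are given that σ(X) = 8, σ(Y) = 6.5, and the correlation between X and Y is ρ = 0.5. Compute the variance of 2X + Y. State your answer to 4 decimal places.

Var(X) = (8)² = 64;  Var(Y) = (6.5)² = 42.25
cov(X,Y) = ρ·σ(X)·σ(Y) = 0.5·8·6.5 = 26
Var(2X + Y) = (2)²·Var(X) + (1)²·Var(Y) + 2·(2)·(1)·cov(X,Y)
= 4·64 + 1·42.25 + 4·26 = 402.25

402.2500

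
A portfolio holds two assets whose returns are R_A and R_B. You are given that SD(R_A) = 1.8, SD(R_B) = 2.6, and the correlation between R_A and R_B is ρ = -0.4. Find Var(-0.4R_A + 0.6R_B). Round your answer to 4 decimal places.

3.8506

Var(R_A) = (1.8)² = 3.24;  Var(R_B) = (2.6)² = 6.76
cov(R_A,R_B) = ρ·SD(R_A)·SD(R_B) = -0.4·1.8·2.6 = -1.872
Var(-0.4R_A + 0.6R_B) = (-0.4)²·Var(R_A) + (0.6)²·Var(R_B) + 2·(-0.4)·(0.6)·cov(R_A,R_B)
= 0.16·3.24 + 0.36·6.76 + -0.48·-1.872 = 3.85056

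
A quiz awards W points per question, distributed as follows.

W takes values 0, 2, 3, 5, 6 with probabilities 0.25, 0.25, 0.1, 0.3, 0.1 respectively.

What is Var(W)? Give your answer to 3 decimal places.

E[W] = (0)(0.25) + (2)(0.25) + (3)(0.1) + (5)(0.3) + (6)(0.1) = 2.9
E[W²] = (0)²(0.25) + (2)²(0.25) + (3)²(0.1) + (5)²(0.3) + (6)²(0.1) = 13
Var(W) = E[W²] − (E[W])² = 13 − (2.9)² = 4.59

4.590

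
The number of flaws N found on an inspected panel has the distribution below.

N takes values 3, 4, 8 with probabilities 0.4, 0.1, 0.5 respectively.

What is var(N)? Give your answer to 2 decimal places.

5.84

E[N] = (3)(0.4) + (4)(0.1) + (8)(0.5) = 5.6
E[N²] = (3)²(0.4) + (4)²(0.1) + (8)²(0.5) = 37.2
var(N) = E[N²] − (E[N])² = 37.2 − (5.6)² = 5.84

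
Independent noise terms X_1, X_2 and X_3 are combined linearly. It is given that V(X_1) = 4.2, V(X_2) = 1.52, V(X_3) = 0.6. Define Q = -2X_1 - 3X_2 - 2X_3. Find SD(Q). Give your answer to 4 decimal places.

By independence, V(Q) = (-2)²V(X_1) + (-3)²V(X_2) + (-2)²V(X_3)
= (-2)²·4.2 + (-3)²·1.52 + (-2)²·0.6 = 32.88
SD(Q) = √32.88 ≈ 5.7341

5.7341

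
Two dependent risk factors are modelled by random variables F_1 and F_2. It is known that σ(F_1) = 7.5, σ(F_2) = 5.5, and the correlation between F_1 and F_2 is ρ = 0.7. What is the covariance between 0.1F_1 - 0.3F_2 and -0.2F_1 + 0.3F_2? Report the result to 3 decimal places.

-1.249

Var(F_1) = (7.5)² = 56.25;  Var(F_2) = (5.5)² = 30.25
Cov(F_1,F_2) = ρ·σ(F_1)·σ(F_2) = 0.7·7.5·5.5 = 28.875
Cov(0.1F_1 - 0.3F_2, -0.2F_1 + 0.3F_2) = (0.1)(-0.2)Var(F_1) + (-0.3)(0.3)Var(F_2) + [(0.1)(0.3) + (-0.3)(-0.2)]Cov(F_1,F_2)
= -0.02·56.25 + -0.09·30.25 + 0.09·28.875 = -1.24875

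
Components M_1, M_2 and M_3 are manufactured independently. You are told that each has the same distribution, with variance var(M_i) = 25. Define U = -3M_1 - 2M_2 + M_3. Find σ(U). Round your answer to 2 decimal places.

By independence, var(U) = (-3)²var(M_1) + (-2)²var(M_2) + (1)²var(M_3)
= (-3)²·25 + (-2)²·25 + (1)²·25 = 350
σ(U) = √350 ≈ 18.71

18.71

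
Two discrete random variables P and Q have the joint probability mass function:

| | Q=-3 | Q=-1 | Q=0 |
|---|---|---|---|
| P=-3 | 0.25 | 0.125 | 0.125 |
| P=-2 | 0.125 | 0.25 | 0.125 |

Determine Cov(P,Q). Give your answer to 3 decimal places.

E[P] = -2.5,  E[Q] = -1.5
E[PQ] = 3.875
Cov(P,Q) = E[PQ] − E[P]E[Q] = 3.875 − (-2.5)(-1.5) = 0.125

0.125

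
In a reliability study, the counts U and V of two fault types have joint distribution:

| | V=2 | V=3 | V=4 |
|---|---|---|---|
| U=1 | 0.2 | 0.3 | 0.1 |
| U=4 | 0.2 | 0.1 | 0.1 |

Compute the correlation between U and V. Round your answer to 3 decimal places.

E[U] = 2.2,  E[V] = 2.8
E[UV] = 6.1
Cov(U,V) = E[UV] − E[U]E[V] = 6.1 − (2.2)(2.8) = -0.06
Var(U) = 2.16,  Var(V) = 0.56
ρ = -0.06 / √(2.16·0.56) ≈ -0.055

-0.055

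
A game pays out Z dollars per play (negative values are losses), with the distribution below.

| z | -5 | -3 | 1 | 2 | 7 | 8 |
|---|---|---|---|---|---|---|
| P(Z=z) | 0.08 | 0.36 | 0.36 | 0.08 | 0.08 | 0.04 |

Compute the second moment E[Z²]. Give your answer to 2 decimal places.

12.40

E[Z²] = (-5)²(0.08) + (-3)²(0.36) + (1)²(0.36) + (2)²(0.08) + (7)²(0.08) + (8)²(0.04) = 12.4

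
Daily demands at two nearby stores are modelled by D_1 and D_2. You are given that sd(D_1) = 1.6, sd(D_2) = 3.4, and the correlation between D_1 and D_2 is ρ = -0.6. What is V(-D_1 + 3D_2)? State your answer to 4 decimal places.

V(D_1) = (1.6)² = 2.56;  V(D_2) = (3.4)² = 11.56
cov(D_1,D_2) = ρ·sd(D_1)·sd(D_2) = -0.6·1.6·3.4 = -3.264
V(-D_1 + 3D_2) = (-1)²·V(D_1) + (3)²·V(D_2) + 2·(-1)·(3)·cov(D_1,D_2)
= 1·2.56 + 9·11.56 + -6·-3.264 = 126.184

126.1840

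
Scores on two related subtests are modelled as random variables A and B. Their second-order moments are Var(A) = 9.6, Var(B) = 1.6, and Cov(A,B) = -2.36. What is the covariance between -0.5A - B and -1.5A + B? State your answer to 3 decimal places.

3.240

Cov(-0.5A - B, -1.5A + B) = (-0.5)(-1.5)Var(A) + (-1)(1)Var(B) + [(-0.5)(1) + (-1)(-1.5)]Cov(A,B)
= 0.75·9.6 + -1·1.6 + 1·-2.36 = 3.24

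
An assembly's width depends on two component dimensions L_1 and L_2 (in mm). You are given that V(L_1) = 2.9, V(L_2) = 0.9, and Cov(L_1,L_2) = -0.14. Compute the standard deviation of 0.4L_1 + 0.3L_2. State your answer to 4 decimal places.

V(0.4L_1 + 0.3L_2) = (0.4)²·V(L_1) + (0.3)²·V(L_2) + 2·(0.4)·(0.3)·Cov(L_1,L_2)
= 0.16·2.9 + 0.09·0.9 + 0.24·-0.14 = 0.5114
σ(0.4L_1 + 0.3L_2) = √0.5114 ≈ 0.7151

0.7151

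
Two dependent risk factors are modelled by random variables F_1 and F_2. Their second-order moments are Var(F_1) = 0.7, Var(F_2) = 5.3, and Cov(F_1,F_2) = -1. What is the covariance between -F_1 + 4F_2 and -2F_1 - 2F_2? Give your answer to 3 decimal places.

Cov(-F_1 + 4F_2, -2F_1 - 2F_2) = (-1)(-2)Var(F_1) + (4)(-2)Var(F_2) + [(-1)(-2) + (4)(-2)]Cov(F_1,F_2)
= 2·0.7 + -8·5.3 + -6·-1 = -35

-35.000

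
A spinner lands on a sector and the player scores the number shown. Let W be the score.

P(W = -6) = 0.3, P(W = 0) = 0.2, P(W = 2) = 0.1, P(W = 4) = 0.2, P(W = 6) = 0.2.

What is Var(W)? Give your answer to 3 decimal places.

E[W] = (-6)(0.3) + (0)(0.2) + (2)(0.1) + (4)(0.2) + (6)(0.2) = 0.4
E[W²] = (-6)²(0.3) + (0)²(0.2) + (2)²(0.1) + (4)²(0.2) + (6)²(0.2) = 21.6
Var(W) = E[W²] − (E[W])² = 21.6 − (0.4)² = 21.44

21.440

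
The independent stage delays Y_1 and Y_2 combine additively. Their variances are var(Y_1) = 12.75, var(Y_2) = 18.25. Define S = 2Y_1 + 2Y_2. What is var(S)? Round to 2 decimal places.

By independence, var(S) = (2)²var(Y_1) + (2)²var(Y_2)
= (2)²·12.75 + (2)²·18.25 = 124

124.00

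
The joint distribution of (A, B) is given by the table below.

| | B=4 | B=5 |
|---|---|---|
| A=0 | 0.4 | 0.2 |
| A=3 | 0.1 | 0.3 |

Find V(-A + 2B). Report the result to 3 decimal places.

1.960

E[A] = 1.2,  E[B] = 4.5,  E[AB] = 5.7
V(A) = 3.6 − (1.2)² = 2.16;  V(B) = 20.5 − (4.5)² = 0.25
Cov(A,B) = 5.7 − (1.2)(4.5) = 0.3
V(-A + 2B) = (-1)²·2.16 + (2)²·0.25 + 2·(-1)·(2)·0.3 = 1.96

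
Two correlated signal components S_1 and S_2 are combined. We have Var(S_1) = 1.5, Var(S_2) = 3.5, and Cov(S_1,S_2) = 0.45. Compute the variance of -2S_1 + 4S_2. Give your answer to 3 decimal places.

Var(-2S_1 + 4S_2) = (-2)²·Var(S_1) + (4)²·Var(S_2) + 2·(-2)·(4)·Cov(S_1,S_2)
= 4·1.5 + 16·3.5 + -16·0.45 = 54.8

54.800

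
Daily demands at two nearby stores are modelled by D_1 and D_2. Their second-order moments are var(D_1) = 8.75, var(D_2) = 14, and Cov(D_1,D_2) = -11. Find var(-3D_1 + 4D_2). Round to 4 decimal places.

var(-3D_1 + 4D_2) = (-3)²·var(D_1) + (4)²·var(D_2) + 2·(-3)·(4)·Cov(D_1,D_2)
= 9·8.75 + 16·14 + -24·-11 = 566.75

566.7500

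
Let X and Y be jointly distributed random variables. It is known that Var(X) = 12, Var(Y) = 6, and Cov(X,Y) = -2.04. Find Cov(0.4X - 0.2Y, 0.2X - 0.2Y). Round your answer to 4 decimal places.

Cov(0.4X - 0.2Y, 0.2X - 0.2Y) = (0.4)(0.2)Var(X) + (-0.2)(-0.2)Var(Y) + [(0.4)(-0.2) + (-0.2)(0.2)]Cov(X,Y)
= 0.08·12 + 0.04·6 + -0.12·-2.04 = 1.4448

1.4448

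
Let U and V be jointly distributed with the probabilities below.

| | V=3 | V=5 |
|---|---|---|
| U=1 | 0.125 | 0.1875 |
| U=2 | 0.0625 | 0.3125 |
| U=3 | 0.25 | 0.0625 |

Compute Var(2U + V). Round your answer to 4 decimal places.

2.4844

E[U] = 2,  E[V] = 4.125,  E[UV] = 8
Var(U) = 4.625 − (2)² = 0.625;  Var(V) = 18 − (4.125)² = 0.984375
cov(U,V) = 8 − (2)(4.125) = -0.25
Var(2U + V) = (2)²·0.625 + (1)²·0.984375 + 2·(2)·(1)·-0.25 = 2.484375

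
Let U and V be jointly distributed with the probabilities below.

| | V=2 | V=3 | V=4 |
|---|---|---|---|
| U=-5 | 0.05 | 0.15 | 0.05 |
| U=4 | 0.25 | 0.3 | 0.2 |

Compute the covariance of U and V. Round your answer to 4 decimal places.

-0.1125

E[U] = 1.75,  E[V] = 2.95
E[UV] = 5.05
Cov(U,V) = E[UV] − E[U]E[V] = 5.05 − (1.75)(2.95) = -0.1125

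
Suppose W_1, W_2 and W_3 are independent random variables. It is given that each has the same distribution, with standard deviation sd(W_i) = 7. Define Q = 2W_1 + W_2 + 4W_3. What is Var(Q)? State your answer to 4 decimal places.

Var(W_i) = (7)² = 49
By independence, Var(Q) = (2)²Var(W_1) + (1)²Var(W_2) + (4)²Var(W_3)
= (2)²·49 + (1)²·49 + (4)²·49 = 1029

1029.0000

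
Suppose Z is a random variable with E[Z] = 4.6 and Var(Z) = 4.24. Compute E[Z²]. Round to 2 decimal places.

E[Z²] = Var(Z) + (E[Z])² = 4.24 + (4.6)² = 25.4

25.40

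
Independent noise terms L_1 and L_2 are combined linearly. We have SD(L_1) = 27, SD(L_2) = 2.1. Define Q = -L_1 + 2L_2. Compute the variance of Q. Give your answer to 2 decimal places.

746.64

Var(L_1) = 729, Var(L_2) = 4.41
By independence, Var(Q) = (-1)²Var(L_1) + (2)²Var(L_2)
= (-1)²·729 + (2)²·4.41 = 746.64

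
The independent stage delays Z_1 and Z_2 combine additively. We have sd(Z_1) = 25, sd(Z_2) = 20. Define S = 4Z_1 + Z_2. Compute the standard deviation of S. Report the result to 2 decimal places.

Var(Z_1) = 625, Var(Z_2) = 400
By independence, Var(S) = (4)²Var(Z_1) + (1)²Var(Z_2)
= (4)²·625 + (1)²·400 = 10400
sd(S) = √10400 ≈ 101.98

101.98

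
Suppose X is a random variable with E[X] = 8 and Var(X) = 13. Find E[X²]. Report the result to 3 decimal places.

E[X²] = Var(X) + (E[X])² = 13 + (8)² = 77

77.000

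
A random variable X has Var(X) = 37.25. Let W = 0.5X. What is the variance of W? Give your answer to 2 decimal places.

9.31

Var(0.5X) = (0.5)²·Var(X) = 0.25·37.25 = 9.3125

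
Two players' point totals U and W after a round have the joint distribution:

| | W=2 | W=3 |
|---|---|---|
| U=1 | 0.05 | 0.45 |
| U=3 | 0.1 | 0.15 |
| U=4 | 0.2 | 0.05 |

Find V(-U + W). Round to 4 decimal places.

E[U] = 2.25,  E[W] = 2.65,  E[UW] = 5.6
V(U) = 6.75 − (2.25)² = 1.6875;  V(W) = 7.25 − (2.65)² = 0.2275
cov(U,W) = 5.6 − (2.25)(2.65) = -0.3625
V(-U + W) = (-1)²·1.6875 + (1)²·0.2275 + 2·(-1)·(1)·-0.3625 = 2.64

2.6400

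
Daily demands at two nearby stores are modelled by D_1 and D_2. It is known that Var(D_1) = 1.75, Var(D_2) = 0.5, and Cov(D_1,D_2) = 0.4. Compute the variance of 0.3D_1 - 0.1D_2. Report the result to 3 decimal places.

Var(0.3D_1 - 0.1D_2) = (0.3)²·Var(D_1) + (-0.1)²·Var(D_2) + 2·(0.3)·(-0.1)·Cov(D_1,D_2)
= 0.09·1.75 + 0.01·0.5 + -0.06·0.4 = 0.1385

0.139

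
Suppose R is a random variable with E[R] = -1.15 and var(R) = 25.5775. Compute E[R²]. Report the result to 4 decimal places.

26.9000

E[R²] = var(R) + (E[R])² = 25.5775 + (-1.15)² = 26.9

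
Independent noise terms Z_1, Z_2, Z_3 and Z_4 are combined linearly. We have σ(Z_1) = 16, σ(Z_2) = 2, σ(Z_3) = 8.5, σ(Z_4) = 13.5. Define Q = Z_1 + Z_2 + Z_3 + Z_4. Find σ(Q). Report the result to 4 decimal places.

22.6826

var(Z_1) = 256, var(Z_2) = 4, var(Z_3) = 72.25, var(Z_4) = 182.25
By independence, var(Q) = (1)²var(Z_1) + (1)²var(Z_2) + (1)²var(Z_3) + (1)²var(Z_4)
= (1)²·256 + (1)²·4 + (1)²·72.25 + (1)²·182.25 = 514.5
σ(Q) = √514.5 ≈ 22.6826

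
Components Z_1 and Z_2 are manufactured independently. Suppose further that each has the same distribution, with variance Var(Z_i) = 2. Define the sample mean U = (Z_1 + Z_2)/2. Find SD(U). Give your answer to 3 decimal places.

1.000

By independence, Var(U) = (0.5)²Var(Z_1) + (0.5)²Var(Z_2)
= (0.5)²·2 + (0.5)²·2 = 1
SD(U) = √1 ≈ 1.000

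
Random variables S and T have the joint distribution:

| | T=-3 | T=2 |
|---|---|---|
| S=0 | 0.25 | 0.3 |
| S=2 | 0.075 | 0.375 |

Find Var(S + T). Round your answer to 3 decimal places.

E[S] = 0.9,  E[T] = 0.375,  E[ST] = 1.05
Var(S) = 1.8 − (0.9)² = 0.99;  Var(T) = 5.625 − (0.375)² = 5.484375
cov(S,T) = 1.05 − (0.9)(0.375) = 0.7125
Var(S + T) = (1)²·0.99 + (1)²·5.484375 + 2·(1)·(1)·0.7125 = 7.899375

7.899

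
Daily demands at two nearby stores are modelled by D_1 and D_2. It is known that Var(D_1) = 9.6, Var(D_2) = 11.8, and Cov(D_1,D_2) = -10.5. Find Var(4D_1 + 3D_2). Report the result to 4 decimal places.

Var(4D_1 + 3D_2) = (4)²·Var(D_1) + (3)²·Var(D_2) + 2·(4)·(3)·Cov(D_1,D_2)
= 16·9.6 + 9·11.8 + 24·-10.5 = 7.8

7.8000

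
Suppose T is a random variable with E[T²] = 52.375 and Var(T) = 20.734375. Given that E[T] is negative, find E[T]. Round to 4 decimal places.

(E[T])² = E[T²] − Var(T) = 52.375 − 20.734375 = 31.640625
E[T] = −√31.640625 = -5.625

-5.6250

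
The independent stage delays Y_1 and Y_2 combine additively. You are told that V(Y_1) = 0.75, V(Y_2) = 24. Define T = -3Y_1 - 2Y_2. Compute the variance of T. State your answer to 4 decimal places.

By independence, V(T) = (-3)²V(Y_1) + (-2)²V(Y_2)
= (-3)²·0.75 + (-2)²·24 = 102.75

102.7500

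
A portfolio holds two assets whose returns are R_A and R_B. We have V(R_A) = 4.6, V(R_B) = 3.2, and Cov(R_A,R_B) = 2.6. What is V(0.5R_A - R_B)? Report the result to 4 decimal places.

V(0.5R_A - R_B) = (0.5)²·V(R_A) + (-1)²·V(R_B) + 2·(0.5)·(-1)·Cov(R_A,R_B)
= 0.25·4.6 + 1·3.2 + -1·2.6 = 1.75

1.7500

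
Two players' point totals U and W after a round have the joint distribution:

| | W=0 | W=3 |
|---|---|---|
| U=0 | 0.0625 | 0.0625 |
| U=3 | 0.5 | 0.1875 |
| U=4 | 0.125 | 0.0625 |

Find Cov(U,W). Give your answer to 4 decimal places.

-0.1992

E[U] = 2.8125,  E[W] = 0.9375
E[UW] = 2.4375
Cov(U,W) = E[UW] − E[U]E[W] = 2.4375 − (2.8125)(0.9375) = -0.19921875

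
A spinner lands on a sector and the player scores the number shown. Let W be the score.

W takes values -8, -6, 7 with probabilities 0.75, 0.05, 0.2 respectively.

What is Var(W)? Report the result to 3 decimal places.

35.590

E[W] = (-8)(0.75) + (-6)(0.05) + (7)(0.2) = -4.9
E[W²] = (-8)²(0.75) + (-6)²(0.05) + (7)²(0.2) = 59.6
Var(W) = E[W²] − (E[W])² = 59.6 − (-4.9)² = 35.59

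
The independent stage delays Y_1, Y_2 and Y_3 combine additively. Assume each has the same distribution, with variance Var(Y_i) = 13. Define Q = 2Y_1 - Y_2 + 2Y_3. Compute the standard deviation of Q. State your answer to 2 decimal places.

By independence, Var(Q) = (2)²Var(Y_1) + (-1)²Var(Y_2) + (2)²Var(Y_3)
= (2)²·13 + (-1)²·13 + (2)²·13 = 117
sd(Q) = √117 ≈ 10.82

10.82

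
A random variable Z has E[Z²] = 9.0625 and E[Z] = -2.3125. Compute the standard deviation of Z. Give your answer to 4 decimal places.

1.9274

V(Z) = 9.0625 − (-2.3125)² = 3.71484375
SD(Z) = √3.71484375 ≈ 1.9274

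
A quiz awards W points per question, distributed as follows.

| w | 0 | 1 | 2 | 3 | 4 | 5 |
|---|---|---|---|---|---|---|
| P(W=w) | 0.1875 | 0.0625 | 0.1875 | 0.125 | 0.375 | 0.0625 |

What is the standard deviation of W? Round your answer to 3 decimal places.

1.615

E[W] = (0)(0.1875) + (1)(0.0625) + (2)(0.1875) + (3)(0.125) + (4)(0.375) + (5)(0.0625) = 2.625
E[W²] = (0)²(0.1875) + (1)²(0.0625) + (2)²(0.1875) + (3)²(0.125) + (4)²(0.375) + (5)²(0.0625) = 9.5
var(W) = E[W²] − (E[W])² = 9.5 − (2.625)² = 2.609375
sd(W) = √2.609375 ≈ 1.615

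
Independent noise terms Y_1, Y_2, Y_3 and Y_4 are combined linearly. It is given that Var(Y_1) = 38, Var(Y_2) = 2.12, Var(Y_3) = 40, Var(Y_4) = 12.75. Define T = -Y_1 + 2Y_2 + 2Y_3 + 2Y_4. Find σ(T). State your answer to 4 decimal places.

By independence, Var(T) = (-1)²Var(Y_1) + (2)²Var(Y_2) + (2)²Var(Y_3) + (2)²Var(Y_4)
= (-1)²·38 + (2)²·2.12 + (2)²·40 + (2)²·12.75 = 257.48
σ(T) = √257.48 ≈ 16.0462

16.0462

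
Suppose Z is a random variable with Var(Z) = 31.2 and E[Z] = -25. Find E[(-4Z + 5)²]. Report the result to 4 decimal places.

E[-4Z + 5] = -4·-25 + 5 = 105
Var(-4Z + 5) = (-4)²·31.2 = 499.2
E[(-4Z + 5)²] = Var((-4Z + 5)) + (E[(-4Z + 5)])² = 499.2 + (105)² = 11524.2

11524.2000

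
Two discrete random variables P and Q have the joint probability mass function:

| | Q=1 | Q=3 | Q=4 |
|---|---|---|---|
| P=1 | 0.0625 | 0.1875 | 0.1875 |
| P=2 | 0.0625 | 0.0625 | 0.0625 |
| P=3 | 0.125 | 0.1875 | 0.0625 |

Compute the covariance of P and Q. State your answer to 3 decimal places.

E[P] = 1.9375,  E[Q] = 2.8125
E[PQ] = 5.1875
Cov(P,Q) = E[PQ] − E[P]E[Q] = 5.1875 − (1.9375)(2.8125) = -0.26171875

-0.262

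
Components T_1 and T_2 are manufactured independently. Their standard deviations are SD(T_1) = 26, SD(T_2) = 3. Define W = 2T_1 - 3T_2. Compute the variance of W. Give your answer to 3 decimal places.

2785.000

var(T_1) = 676, var(T_2) = 9
By independence, var(W) = (2)²var(T_1) + (-3)²var(T_2)
= (2)²·676 + (-3)²·9 = 2785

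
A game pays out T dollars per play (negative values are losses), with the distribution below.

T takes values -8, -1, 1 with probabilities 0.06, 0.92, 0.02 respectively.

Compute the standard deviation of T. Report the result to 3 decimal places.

E[T] = (-8)(0.06) + (-1)(0.92) + (1)(0.02) = -1.38
E[T²] = (-8)²(0.06) + (-1)²(0.92) + (1)²(0.02) = 4.78
Var(T) = E[T²] − (E[T])² = 4.78 − (-1.38)² = 2.8756
sd(T) = √2.8756 ≈ 1.696

1.696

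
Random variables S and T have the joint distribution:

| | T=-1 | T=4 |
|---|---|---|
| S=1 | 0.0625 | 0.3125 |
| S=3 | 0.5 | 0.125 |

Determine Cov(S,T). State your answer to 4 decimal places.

E[S] = 2.25,  E[T] = 1.1875
E[ST] = 1.1875
Cov(S,T) = E[ST] − E[S]E[T] = 1.1875 − (2.25)(1.1875) = -1.484375

-1.4844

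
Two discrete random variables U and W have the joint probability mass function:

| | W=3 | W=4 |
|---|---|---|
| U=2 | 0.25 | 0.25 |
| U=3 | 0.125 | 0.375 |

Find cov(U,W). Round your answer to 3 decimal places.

0.063

E[U] = 2.5,  E[W] = 3.625
E[UW] = 9.125
cov(U,W) = E[UW] − E[U]E[W] = 9.125 − (2.5)(3.625) = 0.0625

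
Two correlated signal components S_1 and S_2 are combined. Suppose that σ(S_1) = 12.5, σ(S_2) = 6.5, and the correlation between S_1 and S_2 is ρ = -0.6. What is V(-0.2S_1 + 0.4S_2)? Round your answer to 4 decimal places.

V(S_1) = (12.5)² = 156.25;  V(S_2) = (6.5)² = 42.25
Cov(S_1,S_2) = ρ·σ(S_1)·σ(S_2) = -0.6·12.5·6.5 = -48.75
V(-0.2S_1 + 0.4S_2) = (-0.2)²·V(S_1) + (0.4)²·V(S_2) + 2·(-0.2)·(0.4)·Cov(S_1,S_2)
= 0.04·156.25 + 0.16·42.25 + -0.16·-48.75 = 20.81

20.8100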